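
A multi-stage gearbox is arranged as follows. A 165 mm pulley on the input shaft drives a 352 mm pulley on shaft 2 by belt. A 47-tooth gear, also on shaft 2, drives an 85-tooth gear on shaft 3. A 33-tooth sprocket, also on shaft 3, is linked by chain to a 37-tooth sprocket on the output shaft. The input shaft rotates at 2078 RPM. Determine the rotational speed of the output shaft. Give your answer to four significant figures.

480.4 RPM

Belt: ratio = 352/165 = 2.1333, so shaft 2 turns at 2078 / 2.1333 = 974.06 RPM.
Gear mesh: ratio = 85/47 = 1.8085, so shaft 3 turns at 974.06 / 1.8085 = 538.6 RPM.
Chain: ratio = 37/33 = 1.1212, so the output shaft turns at 538.6 / 1.1212 = 480.37 RPM.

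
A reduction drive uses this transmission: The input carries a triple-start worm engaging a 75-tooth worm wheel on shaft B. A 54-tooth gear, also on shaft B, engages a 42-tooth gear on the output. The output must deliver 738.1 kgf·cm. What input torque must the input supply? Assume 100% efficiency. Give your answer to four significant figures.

37.96 kgf·cm

Overall ratio R = 25 × 0.77778 = 19.444.
Input torque = output torque / R = 738.1 / 19.444 = 37.959 kgf·cm.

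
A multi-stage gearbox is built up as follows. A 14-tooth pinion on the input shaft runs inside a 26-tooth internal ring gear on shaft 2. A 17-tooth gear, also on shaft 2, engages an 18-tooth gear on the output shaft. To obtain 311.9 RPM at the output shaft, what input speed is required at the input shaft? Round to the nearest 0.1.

613.3 RPM

Overall ratio R = 1.8571 × 1.0588 = 1.9664.
Required input speed = output speed × R = 311.9 × 1.9664 = 613.32 RPM.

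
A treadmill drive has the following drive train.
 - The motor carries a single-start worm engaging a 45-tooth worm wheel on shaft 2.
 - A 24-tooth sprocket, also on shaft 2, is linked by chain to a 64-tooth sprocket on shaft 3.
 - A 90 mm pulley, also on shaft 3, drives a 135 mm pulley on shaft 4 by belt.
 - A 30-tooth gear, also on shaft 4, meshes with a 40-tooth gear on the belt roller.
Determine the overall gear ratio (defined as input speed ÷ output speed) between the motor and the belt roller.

Each stage contributes driven/driver: worm 45/1 = 45, chain 64/24 = 2.6667, belt 135/90 = 1.5, gear mesh 40/30 = 1.3333.
Overall: 45 × 2.6667 × 1.5 × 1.3333 = 240.

240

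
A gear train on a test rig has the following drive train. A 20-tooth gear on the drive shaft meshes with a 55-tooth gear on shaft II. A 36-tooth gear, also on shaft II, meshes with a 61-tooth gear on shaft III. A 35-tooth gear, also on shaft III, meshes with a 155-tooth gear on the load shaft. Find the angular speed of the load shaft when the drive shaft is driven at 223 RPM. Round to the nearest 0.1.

10.8 RPM

Gear mesh: ratio = 55/20 = 2.75, so shaft II turns at 223 / 2.75 = 81.091 RPM.
Gear mesh: ratio = 61/36 = 1.6944, so shaft III turns at 81.091 / 1.6944 = 47.857 RPM.
Gear mesh: ratio = 155/35 = 4.4286, so the load shaft turns at 47.857 / 4.4286 = 10.806 RPM.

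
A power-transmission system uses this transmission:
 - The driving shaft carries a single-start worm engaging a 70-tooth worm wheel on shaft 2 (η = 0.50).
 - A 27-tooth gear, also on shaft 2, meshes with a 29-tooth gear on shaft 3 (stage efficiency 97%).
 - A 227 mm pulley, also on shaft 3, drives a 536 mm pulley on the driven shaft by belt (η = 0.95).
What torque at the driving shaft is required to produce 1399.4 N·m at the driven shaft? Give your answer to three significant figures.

Overall ratio R = 70 × 1.0741 × 2.3612 = 177.53; overall efficiency η = 0.50 × 0.97 × 0.95 = 0.4607.
Input torque = output torque / (R × η) = 1399.4 / (177.53 × 0.4607) = 17.108 N·m.

17.1 N·m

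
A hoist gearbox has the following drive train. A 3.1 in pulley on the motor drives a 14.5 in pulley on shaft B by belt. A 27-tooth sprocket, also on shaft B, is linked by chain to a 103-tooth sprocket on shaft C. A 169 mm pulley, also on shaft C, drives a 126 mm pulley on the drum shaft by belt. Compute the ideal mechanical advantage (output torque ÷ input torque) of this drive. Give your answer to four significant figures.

Each stage contributes driven/driver: belt 14.5/3.1 = 4.6774, chain 103/27 = 3.8148, belt 126/169 = 0.74556.
Overall: 4.6774 × 3.8148 × 0.74556 = 13.303.

13.30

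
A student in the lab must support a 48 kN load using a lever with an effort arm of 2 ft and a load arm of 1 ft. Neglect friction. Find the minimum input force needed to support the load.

Lever MA = effort arm / load arm = 2/1 = 2.
Effort = load / MA = 48 / 2 = 24 kN.

24 kN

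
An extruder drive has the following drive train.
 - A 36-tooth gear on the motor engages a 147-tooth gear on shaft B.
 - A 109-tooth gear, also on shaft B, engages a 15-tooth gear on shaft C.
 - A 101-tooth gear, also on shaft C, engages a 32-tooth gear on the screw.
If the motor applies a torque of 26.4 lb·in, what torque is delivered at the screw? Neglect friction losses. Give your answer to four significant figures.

Gear mesh: ratio = 147/36 = 4.0833; torque at shaft B = 26.4 × 4.0833 = 107.8 lb·in.
Gear mesh: ratio = 15/109 = 0.13761; torque at shaft C = 107.8 × 0.13761 = 14.835 lb·in.
Gear mesh: ratio = 32/101 = 0.31683; torque at the screw = 14.835 × 0.31683 = 4.7002 lb·in.

4.700 lb·in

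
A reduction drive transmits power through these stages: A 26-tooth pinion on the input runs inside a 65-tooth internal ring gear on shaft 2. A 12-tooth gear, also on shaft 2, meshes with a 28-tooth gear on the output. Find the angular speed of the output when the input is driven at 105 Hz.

18 Hz

Internal gear: ratio = 65/26 = 2.5, so shaft 2 turns at 105 / 2.5 = 42 Hz.
Gear mesh: ratio = 28/12 = 2.3333, so the output turns at 42 / 2.3333 = 18 Hz.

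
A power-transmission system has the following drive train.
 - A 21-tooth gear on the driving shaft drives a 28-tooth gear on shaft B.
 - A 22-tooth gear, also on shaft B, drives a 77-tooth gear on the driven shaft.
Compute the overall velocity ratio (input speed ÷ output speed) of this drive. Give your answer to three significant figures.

4.67

Each stage contributes driven/driver: gear mesh 28/21 = 1.3333, gear mesh 77/22 = 3.5.
Overall: 1.3333 × 3.5 = 4.6667.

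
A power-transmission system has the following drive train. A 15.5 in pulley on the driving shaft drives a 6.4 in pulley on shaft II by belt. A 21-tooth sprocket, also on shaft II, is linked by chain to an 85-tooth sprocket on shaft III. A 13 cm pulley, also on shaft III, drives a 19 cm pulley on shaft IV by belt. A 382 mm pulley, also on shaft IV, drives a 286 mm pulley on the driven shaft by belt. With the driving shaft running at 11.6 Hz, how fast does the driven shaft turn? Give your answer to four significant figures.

6.343 Hz

Belt: ratio = 6.4/15.5 = 0.4129, so shaft II turns at 11.6 / 0.4129 = 28.094 Hz.
Chain: ratio = 85/21 = 4.0476, so shaft III turns at 28.094 / 4.0476 = 6.9408 Hz.
Belt: ratio = 19/13 = 1.4615, so shaft IV turns at 6.9408 / 1.4615 = 4.749 Hz.
Belt: ratio = 286/382 = 0.74869, so the driven shaft turns at 4.749 / 0.74869 = 6.343 Hz.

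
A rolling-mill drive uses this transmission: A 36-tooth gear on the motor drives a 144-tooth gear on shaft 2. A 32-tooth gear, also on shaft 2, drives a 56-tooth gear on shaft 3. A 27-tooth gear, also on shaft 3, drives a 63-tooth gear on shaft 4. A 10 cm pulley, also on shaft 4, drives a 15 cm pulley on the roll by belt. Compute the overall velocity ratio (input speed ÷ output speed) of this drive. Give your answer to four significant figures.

24.50

Each stage contributes driven/driver: gear mesh 144/36 = 4, gear mesh 56/32 = 1.75, gear mesh 63/27 = 2.3333, belt 15/10 = 1.5.
Overall: 4 × 1.75 × 2.3333 × 1.5 = 24.5.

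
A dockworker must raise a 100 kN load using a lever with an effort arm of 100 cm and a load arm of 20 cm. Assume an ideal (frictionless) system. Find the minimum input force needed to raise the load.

Lever MA = effort arm / load arm = 100/20 = 5.
Effort = load / MA = 100 / 5 = 20 kN.

20 kN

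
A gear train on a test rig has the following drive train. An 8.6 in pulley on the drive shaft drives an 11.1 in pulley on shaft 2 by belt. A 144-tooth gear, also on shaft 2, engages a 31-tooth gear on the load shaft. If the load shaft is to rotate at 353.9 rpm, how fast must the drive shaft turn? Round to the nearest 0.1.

Overall ratio R = 1.2907 × 0.21528 = 0.27786.
Required input speed = output speed × R = 353.9 × 0.27786 = 98.334 rpm.

98.3 rpm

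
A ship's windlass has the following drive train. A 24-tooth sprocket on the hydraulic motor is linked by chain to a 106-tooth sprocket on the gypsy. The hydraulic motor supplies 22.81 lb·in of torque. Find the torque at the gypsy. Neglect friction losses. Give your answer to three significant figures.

After the chain (106/24): 22.81 × 4.4167 = 100.74 lb·in

101 lb·in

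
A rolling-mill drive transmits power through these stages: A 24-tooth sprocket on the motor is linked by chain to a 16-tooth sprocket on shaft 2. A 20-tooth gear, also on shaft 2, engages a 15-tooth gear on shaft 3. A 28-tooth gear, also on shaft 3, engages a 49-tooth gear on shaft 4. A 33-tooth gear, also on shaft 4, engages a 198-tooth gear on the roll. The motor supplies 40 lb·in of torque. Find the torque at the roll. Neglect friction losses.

210 lb·in

chain 16/24 = 0.66667 → τ = 40·0.66667 = 26.667 lb·in
gear mesh 15/20 = 0.75 → τ = 26.667·0.75 = 20 lb·in
gear mesh 49/28 = 1.75 → τ = 20·1.75 = 35 lb·in
gear mesh 198/33 = 6 → τ = 35·6 = 210 lb·in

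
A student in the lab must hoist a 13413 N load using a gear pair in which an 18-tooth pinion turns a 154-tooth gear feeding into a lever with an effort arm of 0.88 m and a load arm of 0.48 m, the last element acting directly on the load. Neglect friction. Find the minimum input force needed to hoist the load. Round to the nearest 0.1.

855.1 N

Gear pair MA = 154/18 = 8.5556.
Lever MA = effort arm / load arm = 0.88/0.48 = 1.8333.
Combined ideal MA = 8.5556 × 1.8333 = 15.685.
Effort = load / MA = 13413 / 15.685 = 855.14 N.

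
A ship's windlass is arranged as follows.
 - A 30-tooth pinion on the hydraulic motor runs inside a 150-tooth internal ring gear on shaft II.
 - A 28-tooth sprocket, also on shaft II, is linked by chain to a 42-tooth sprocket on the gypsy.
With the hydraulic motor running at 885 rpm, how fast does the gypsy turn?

118 rpm

internal gear 150/30 = 5 → 885/5 = 177 rpm
chain 42/28 = 1.5 → 177/1.5 = 118 rpm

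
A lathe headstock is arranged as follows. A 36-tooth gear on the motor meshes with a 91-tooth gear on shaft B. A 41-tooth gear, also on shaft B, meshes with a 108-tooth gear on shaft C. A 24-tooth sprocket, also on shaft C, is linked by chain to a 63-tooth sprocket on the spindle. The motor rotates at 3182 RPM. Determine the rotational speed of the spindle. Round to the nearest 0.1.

the motor → shaft B (gear mesh, 91/36): 3182 ÷ 2.5278 = 1258.8 RPM
shaft B → shaft C (gear mesh, 108/41): 1258.8 ÷ 2.6341 = 477.88 RPM
shaft C → the spindle (chain, 63/24): 477.88 ÷ 2.625 = 182.05 RPM

182.1 RPM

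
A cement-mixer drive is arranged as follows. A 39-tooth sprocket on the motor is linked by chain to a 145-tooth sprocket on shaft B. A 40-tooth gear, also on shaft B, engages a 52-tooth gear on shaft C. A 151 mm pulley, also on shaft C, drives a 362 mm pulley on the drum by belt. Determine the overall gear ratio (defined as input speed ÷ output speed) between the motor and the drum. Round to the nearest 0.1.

Each stage contributes driven/driver: chain 145/39 = 3.7179, gear mesh 52/40 = 1.3, belt 362/151 = 2.3974.
Overall: 3.7179 × 1.3 × 2.3974 = 11.587.

11.6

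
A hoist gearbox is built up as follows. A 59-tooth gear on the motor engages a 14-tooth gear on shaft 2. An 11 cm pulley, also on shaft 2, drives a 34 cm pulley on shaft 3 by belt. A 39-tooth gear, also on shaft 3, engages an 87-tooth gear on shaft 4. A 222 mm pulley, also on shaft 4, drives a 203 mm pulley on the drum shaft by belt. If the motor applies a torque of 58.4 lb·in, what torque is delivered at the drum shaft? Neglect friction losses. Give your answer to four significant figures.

After the gear mesh (14/59): 58.4 × 0.23729 = 13.858 lb·in
After the belt (34/11): 13.858 × 3.0909 = 42.833 lb·in
After the gear mesh (87/39): 42.833 × 2.2308 = 95.55 lb·in
After the belt (203/222): 95.55 × 0.91441 = 87.372 lb·in

87.37 lb·in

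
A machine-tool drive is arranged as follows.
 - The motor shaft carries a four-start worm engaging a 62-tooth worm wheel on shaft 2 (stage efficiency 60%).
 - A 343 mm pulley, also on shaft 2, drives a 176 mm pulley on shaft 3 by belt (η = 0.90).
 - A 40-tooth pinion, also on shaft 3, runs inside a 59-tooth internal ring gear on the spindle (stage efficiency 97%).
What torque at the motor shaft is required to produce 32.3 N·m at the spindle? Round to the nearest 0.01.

Overall ratio R = 15.5 × 0.51312 × 1.475 = 11.731; overall efficiency η = 0.60 × 0.90 × 0.97 = 0.5238.
Input torque = output torque / (R × η) = 32.3 / (11.731 × 0.5238) = 5.2565 N·m.

5.26 N·m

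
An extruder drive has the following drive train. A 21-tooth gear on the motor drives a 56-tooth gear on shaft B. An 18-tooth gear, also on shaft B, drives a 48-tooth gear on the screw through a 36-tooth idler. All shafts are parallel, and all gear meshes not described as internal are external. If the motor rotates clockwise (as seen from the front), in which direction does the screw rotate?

counterclockwise

the motor → shaft B: external mesh, 1 reversal → CCW.
shaft B → the screw: driver → idler → driven is 2 external meshes, 2 reversals → CCW.
3 reversals in total — an odd number — so the screw turns opposite to the motor.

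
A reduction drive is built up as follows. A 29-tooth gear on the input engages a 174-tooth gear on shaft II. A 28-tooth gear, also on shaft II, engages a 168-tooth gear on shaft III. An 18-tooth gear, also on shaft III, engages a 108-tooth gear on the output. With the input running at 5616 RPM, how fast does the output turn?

gear mesh 174/29 = 6 → 5616/6 = 936 RPM
gear mesh 168/28 = 6 → 936/6 = 156 RPM
gear mesh 108/18 = 6 → 156/6 = 26 RPM

26 RPM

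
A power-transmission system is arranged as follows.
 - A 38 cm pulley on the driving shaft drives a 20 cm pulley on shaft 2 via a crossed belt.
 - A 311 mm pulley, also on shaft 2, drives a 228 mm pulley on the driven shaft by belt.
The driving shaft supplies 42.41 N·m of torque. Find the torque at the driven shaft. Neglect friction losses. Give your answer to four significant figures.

16.36 N·m

After the belt (20/38): 42.41 × 0.52632 = 22.321 N·m
After the belt (228/311): 22.321 × 0.73312 = 16.364 N·m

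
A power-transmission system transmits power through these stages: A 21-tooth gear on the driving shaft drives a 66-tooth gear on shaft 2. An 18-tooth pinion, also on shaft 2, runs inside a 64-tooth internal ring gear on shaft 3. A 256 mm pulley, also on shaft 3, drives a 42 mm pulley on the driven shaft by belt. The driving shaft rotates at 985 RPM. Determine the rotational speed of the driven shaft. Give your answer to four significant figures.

537.3 RPM

Gear mesh: ratio = 66/21 = 3.1429, so shaft 2 turns at 985 / 3.1429 = 313.41 RPM.
Internal gear: ratio = 64/18 = 3.5556, so shaft 3 turns at 313.41 / 3.5556 = 88.146 RPM.
Belt: ratio = 42/256 = 0.16406, so the driven shaft turns at 88.146 / 0.16406 = 537.27 RPM.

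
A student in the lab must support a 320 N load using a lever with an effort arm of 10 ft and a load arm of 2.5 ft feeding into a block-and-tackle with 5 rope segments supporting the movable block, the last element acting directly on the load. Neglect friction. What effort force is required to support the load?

Lever MA = effort arm / load arm = 10/2.5 = 4.
Block-and-tackle MA = number of supporting rope parts = 5.
Combined ideal MA = 4 × 5 = 20.
Effort = load / MA = 320 / 20 = 16 N.

16 N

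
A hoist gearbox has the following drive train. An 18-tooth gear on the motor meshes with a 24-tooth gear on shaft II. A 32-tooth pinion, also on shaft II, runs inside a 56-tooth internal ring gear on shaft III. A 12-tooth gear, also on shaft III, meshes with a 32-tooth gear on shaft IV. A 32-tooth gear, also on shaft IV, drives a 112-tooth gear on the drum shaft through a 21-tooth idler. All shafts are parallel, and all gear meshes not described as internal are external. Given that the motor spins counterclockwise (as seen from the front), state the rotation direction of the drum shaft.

counterclockwise

the motor → shaft II: external mesh, 1 reversal → CW.
shaft II → shaft III: internal mesh, same direction → CW.
shaft III → shaft IV: external mesh, 1 reversal → CCW.
shaft IV → the drum shaft: driver → idler → driven is 2 external meshes, 2 reversals → CCW.
4 reversals in total — an even number — so the drum shaft turns the same way as the motor.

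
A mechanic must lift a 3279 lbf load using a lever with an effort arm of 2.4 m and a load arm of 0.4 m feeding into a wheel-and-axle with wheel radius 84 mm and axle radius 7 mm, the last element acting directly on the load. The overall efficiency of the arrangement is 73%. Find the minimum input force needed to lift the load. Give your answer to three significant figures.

Lever MA = effort arm / load arm = 2.4/0.4 = 6.
Wheel-and-axle MA = R/r = 84/7 = 12.
Combined ideal MA = 6 × 12 = 72.
Actual MA = 72 × 0.73 = 52.56.
Effort = load / actual MA = 3279 / 52.56 = 62.386 lbf.

62.4 lbf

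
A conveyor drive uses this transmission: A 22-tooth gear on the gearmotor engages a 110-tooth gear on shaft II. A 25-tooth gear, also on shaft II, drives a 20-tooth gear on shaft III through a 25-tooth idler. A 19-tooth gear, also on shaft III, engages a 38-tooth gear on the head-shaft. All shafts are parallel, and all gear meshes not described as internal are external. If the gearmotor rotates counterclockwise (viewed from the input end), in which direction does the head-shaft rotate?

counterclockwise

the gearmotor → shaft II: external mesh, 1 reversal → CW.
shaft II → shaft III: driver → idler → driven is 2 external meshes, 2 reversals → CW.
shaft III → the head-shaft: external mesh, 1 reversal → CCW.
4 reversals in total — an even number — so the head-shaft turns the same way as the gearmotor.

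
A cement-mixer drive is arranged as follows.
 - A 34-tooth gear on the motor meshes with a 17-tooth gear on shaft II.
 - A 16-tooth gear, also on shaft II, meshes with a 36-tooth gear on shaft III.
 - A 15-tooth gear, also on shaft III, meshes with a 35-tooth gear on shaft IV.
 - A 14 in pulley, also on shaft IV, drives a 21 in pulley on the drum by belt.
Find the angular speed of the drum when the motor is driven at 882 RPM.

224 RPM

Gear mesh: ratio = 17/34 = 0.5, so shaft II turns at 882 / 0.5 = 1764 RPM.
Gear mesh: ratio = 36/16 = 2.25, so shaft III turns at 1764 / 2.25 = 784 RPM.
Gear mesh: ratio = 35/15 = 2.3333, so shaft IV turns at 784 / 2.3333 = 336 RPM.
Belt: ratio = 21/14 = 1.5, so the drum turns at 336 / 1.5 = 224 RPM.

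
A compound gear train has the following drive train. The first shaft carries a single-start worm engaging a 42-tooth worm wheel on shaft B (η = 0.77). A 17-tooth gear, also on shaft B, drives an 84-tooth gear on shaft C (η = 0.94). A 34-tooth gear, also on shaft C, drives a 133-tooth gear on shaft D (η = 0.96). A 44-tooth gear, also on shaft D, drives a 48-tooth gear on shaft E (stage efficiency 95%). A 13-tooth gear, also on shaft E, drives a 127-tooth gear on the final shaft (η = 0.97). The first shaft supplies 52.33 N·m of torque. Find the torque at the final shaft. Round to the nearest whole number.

289893 N·m

After the worm (42/1): 52.33 × 42 × 0.77 = 1692.4 N·m
After the gear mesh (84/17): 1692.4 × 4.9412 × 0.94 = 7860.5 N·m
After the gear mesh (133/34): 7860.5 × 3.9118 × 0.96 = 29518 N·m
After the gear mesh (48/44): 29518 × 1.0909 × 0.95 = 30592 N·m
After the gear mesh (127/13): 30592 × 9.7692 × 0.97 = 2.8989e+05 N·m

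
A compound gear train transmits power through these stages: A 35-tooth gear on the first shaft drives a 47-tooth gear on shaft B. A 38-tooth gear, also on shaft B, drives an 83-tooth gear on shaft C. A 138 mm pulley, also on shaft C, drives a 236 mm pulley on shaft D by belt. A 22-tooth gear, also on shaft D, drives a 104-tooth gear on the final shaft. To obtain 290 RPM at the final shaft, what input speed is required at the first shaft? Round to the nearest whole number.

Overall ratio R = 1.3429 × 2.1842 × 1.7101 × 4.7273 = 23.712.
Required input speed = output speed × R = 290 × 23.712 = 6876.5 RPM.

6876 RPM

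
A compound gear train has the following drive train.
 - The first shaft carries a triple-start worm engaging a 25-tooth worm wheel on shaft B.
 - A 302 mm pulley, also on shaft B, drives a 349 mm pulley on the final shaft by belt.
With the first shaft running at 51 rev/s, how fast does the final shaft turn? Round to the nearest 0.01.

5.30 rev/s

the first shaft → shaft B (worm, 25/3): 51 ÷ 8.3333 = 6.12 rev/s
shaft B → the final shaft (belt, 349/302): 6.12 ÷ 1.1556 = 5.2958 rev/s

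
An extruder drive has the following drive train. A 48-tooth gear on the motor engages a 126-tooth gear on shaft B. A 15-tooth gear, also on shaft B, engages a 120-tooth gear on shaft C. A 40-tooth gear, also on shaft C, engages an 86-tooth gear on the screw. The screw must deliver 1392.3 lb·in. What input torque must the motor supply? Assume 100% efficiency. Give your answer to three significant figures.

Overall ratio R = 2.625 × 8 × 2.15 = 45.15.
Input torque = output torque / R = 1392.3 / 45.15 = 30.837 lb·in.

30.8 lb·in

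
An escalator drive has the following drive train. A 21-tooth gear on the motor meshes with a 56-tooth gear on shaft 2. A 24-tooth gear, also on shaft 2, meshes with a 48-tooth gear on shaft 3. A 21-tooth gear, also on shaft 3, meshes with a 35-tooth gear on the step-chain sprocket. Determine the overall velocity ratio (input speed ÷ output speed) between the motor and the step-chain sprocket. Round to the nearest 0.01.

8.89

Each stage contributes driven/driver: gear mesh 56/21 = 2.6667, gear mesh 48/24 = 2, gear mesh 35/21 = 1.6667.
Overall: 2.6667 × 2 × 1.6667 = 8.8889.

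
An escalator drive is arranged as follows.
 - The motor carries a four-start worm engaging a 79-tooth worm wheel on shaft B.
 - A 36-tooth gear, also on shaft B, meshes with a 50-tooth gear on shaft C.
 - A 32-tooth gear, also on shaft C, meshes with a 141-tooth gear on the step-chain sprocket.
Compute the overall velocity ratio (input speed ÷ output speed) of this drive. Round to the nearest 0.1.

120.9

Each stage contributes driven/driver: worm 79/4 = 19.75, gear mesh 50/36 = 1.3889, gear mesh 141/32 = 4.4062.
Overall: 19.75 × 1.3889 × 4.4062 = 120.87.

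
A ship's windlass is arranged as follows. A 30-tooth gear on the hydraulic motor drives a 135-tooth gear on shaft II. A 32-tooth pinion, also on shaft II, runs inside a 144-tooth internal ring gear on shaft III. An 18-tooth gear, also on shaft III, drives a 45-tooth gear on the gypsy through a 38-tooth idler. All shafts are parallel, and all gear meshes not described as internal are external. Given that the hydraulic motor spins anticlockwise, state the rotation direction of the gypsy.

the hydraulic motor → shaft II: external mesh, 1 reversal → CW.
shaft II → shaft III: internal mesh, same direction → CW.
shaft III → the gypsy: driver → idler → driven is 2 external meshes, 2 reversals → CW.
3 reversals in total — an odd number — so the gypsy turns opposite to the hydraulic motor.

clockwise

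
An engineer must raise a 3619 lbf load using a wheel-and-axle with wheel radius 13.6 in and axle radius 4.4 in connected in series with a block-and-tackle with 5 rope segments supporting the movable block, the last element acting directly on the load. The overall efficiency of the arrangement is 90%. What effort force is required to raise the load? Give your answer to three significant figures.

Wheel-and-axle MA = R/r = 13.6/4.4 = 3.0909.
Block-and-tackle MA = number of supporting rope parts = 5.
Combined ideal MA = 3.0909 × 5 = 15.455.
Actual MA = 15.455 × 0.90 = 13.909.
Effort = load / actual MA = 3619 / 13.909 = 260.19 lbf.

260 lbf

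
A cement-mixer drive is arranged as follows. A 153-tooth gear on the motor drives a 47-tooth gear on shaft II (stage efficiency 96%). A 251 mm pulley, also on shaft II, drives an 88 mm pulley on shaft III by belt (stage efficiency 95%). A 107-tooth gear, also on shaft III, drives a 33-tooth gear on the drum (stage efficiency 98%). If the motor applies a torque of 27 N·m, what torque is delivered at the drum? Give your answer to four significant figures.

0.8015 N·m

After the gear mesh (47/153): 27 × 0.30719 × 0.96 = 7.9624 N·m
After the belt (88/251): 7.9624 × 0.3506 × 0.95 = 2.652 N·m
After the gear mesh (33/107): 2.652 × 0.30841 × 0.98 = 0.80155 N·m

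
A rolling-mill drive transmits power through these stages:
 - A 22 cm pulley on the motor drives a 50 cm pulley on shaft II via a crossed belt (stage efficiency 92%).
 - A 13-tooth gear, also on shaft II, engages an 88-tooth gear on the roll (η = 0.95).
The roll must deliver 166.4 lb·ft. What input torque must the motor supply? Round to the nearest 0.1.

Overall ratio R = 2.2727 × 6.7692 = 15.385; overall efficiency η = 0.92 × 0.95 = 0.8740.
Input torque = output torque / (R × η) = 166.4 / (15.385 × 0.8740) = 12.375 lb·ft.

12.4 lb·ft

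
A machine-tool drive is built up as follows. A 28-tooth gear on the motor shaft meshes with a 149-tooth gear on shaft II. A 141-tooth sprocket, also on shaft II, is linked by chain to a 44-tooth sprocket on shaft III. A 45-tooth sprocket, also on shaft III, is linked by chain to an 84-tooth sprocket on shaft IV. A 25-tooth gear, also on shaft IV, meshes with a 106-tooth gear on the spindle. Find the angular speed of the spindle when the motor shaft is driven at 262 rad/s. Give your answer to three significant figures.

gear mesh 149/28 = 5.3214 → 262/5.3214 = 49.235 rad/s
chain 44/141 = 0.31206 → 49.235/0.31206 = 157.78 rad/s
chain 84/45 = 1.8667 → 157.78/1.8667 = 84.523 rad/s
gear mesh 106/25 = 4.24 → 84.523/4.24 = 19.935 rad/s

19.9 rad/s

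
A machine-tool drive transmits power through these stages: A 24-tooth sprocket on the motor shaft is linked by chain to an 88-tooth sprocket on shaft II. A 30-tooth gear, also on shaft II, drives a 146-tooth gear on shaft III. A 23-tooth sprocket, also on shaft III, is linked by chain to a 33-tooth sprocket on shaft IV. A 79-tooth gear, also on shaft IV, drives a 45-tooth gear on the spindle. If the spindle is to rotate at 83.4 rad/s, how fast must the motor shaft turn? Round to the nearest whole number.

Overall ratio R = 3.6667 × 4.8667 × 1.4348 × 0.56962 = 14.584.
Required input speed = output speed × R = 83.4 × 14.584 = 1216.3 rad/s.

1216 rad/s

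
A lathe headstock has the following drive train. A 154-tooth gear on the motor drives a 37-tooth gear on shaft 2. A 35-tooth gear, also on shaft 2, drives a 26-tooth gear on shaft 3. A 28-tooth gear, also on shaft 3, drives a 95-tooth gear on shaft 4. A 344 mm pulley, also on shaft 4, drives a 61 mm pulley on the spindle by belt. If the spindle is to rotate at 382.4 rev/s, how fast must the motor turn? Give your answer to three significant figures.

41.1 rev/s

Overall ratio R = 0.24026 × 0.74286 × 3.3929 × 0.17733 = 0.10738.
Required input speed = output speed × R = 382.4 × 0.10738 = 41.062 rev/s.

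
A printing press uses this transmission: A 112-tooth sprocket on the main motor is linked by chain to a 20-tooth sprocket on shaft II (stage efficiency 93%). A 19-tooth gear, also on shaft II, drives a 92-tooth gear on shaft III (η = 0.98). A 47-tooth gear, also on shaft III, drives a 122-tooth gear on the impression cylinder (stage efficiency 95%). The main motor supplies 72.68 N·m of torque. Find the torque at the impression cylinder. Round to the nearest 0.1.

141.2 N·m

After the chain (20/112): 72.68 × 0.17857 × 0.93 = 12.07 N·m
After the gear mesh (92/19): 12.07 × 4.8421 × 0.98 = 57.276 N·m
After the gear mesh (122/47): 57.276 × 2.5957 × 0.95 = 141.24 N·m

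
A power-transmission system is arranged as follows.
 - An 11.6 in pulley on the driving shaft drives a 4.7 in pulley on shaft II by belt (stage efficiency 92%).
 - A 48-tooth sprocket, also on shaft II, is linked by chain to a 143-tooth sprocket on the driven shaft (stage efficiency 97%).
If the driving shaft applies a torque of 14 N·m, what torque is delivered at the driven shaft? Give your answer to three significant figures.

15.1 N·m

belt 4.7/11.6 = 0.40517 → τ = 14·0.40517·0.92 = 5.2186 N·m
chain 143/48 = 2.9792 → τ = 5.2186·2.9792·0.97 = 15.081 N·m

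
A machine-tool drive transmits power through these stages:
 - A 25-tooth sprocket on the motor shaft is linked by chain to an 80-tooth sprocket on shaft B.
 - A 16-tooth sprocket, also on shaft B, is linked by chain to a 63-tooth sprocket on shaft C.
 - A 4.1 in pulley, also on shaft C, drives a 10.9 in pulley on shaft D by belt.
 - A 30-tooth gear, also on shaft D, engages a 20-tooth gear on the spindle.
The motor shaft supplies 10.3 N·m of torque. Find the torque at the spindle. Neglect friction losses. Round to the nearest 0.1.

230.0 N·m

chain 80/25 = 3.2 → τ = 10.3·3.2 = 32.96 N·m
chain 63/16 = 3.9375 → τ = 32.96·3.9375 = 129.78 N·m
belt 10.9/4.1 = 2.6585 → τ = 129.78·2.6585 = 345.02 N·m
gear mesh 20/30 = 0.66667 → τ = 345.02·0.66667 = 230.02 N·m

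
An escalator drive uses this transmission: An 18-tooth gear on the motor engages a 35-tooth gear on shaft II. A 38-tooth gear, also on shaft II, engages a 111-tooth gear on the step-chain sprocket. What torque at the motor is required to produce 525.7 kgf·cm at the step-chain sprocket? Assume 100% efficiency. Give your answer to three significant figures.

Overall ratio R = 1.9444 × 2.9211 = 5.6798.
Input torque = output torque / R = 525.7 / 5.6798 = 92.556 kgf·cm.

92.6 kgf·cm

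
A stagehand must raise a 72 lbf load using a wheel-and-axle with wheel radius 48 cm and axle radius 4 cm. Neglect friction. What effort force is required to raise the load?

6 lbf

Wheel-and-axle MA = R/r = 48/4 = 12.
Effort = load / MA = 72 / 12 = 6 lbf.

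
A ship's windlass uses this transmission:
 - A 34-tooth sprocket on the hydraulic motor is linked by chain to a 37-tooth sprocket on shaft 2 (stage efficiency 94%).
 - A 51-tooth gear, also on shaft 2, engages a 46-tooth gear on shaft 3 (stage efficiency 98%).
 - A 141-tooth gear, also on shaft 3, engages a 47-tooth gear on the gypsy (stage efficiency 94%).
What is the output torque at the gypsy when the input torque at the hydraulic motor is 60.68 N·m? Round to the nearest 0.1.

Chain: ratio = 37/34 = 1.0882; torque at shaft 2 = 60.68 × 1.0882 × 0.94 = 62.072 N·m.
Gear mesh: ratio = 46/51 = 0.90196; torque at shaft 3 = 62.072 × 0.90196 × 0.98 = 54.867 N·m.
Gear mesh: ratio = 47/141 = 0.33333; torque at the gypsy = 54.867 × 0.33333 × 0.94 = 17.192 N·m.

17.2 N·m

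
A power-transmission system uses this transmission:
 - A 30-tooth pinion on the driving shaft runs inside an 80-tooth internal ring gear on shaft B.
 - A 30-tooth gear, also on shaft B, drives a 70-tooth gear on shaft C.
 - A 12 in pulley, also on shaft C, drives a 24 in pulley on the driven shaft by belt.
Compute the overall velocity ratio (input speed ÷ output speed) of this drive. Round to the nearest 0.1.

12.4

Each stage contributes driven/driver: internal gear 80/30 = 2.6667, gear mesh 70/30 = 2.3333, belt 24/12 = 2.
Overall: 2.6667 × 2.3333 × 2 = 12.444.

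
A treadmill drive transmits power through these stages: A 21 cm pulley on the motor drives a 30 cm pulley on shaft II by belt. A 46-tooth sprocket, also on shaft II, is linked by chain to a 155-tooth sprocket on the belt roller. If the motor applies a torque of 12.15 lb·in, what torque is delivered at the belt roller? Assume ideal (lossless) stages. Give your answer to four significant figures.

belt 30/21 = 1.4286 → τ = 12.15·1.4286 = 17.357 lb·in
chain 155/46 = 3.3696 → τ = 17.357·3.3696 = 58.486 lb·in

58.49 lb·in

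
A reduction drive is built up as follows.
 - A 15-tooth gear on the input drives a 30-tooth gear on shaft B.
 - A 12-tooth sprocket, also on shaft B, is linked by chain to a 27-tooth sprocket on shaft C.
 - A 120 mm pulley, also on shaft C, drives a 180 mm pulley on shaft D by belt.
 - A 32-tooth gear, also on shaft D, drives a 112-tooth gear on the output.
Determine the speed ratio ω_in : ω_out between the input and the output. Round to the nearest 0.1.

23.6

Each stage contributes driven/driver: gear mesh 30/15 = 2, chain 27/12 = 2.25, belt 180/120 = 1.5, gear mesh 112/32 = 3.5.
Overall: 2 × 2.25 × 1.5 × 3.5 = 23.625.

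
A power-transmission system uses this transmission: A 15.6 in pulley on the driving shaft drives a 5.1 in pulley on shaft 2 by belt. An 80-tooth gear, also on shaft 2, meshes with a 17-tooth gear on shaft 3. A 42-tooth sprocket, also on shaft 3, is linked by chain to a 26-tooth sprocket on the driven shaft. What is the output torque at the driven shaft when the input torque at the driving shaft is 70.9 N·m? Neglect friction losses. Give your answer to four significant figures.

Belt: ratio = 5.1/15.6 = 0.32692; torque at shaft 2 = 70.9 × 0.32692 = 23.179 N·m.
Gear mesh: ratio = 17/80 = 0.2125; torque at shaft 3 = 23.179 × 0.2125 = 4.9255 N·m.
Chain: ratio = 26/42 = 0.61905; torque at the driven shaft = 4.9255 × 0.61905 = 3.0491 N·m.

3.049 N·m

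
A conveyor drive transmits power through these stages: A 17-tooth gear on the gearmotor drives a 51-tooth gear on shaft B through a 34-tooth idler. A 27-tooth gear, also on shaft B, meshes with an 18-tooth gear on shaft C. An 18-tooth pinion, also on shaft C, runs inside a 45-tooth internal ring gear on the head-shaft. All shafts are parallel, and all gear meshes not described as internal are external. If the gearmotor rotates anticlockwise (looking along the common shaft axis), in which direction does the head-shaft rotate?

the gearmotor → shaft B: driver → idler → driven is 2 external meshes, 2 reversals → CCW.
shaft B → shaft C: external mesh, 1 reversal → CW.
shaft C → the head-shaft: internal mesh, same direction → CW.
3 reversals in total — an odd number — so the head-shaft turns opposite to the gearmotor.

clockwise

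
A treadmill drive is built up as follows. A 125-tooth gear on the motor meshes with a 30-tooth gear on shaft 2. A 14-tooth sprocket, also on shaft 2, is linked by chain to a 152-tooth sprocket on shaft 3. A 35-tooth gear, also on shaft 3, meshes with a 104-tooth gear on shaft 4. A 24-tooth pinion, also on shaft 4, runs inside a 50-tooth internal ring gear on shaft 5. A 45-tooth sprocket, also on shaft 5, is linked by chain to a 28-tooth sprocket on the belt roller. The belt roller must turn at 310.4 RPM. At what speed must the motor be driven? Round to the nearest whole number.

Overall ratio R = 0.24 × 10.857 × 2.9714 × 2.0833 × 0.62222 = 10.037.
Required input speed = output speed × R = 310.4 × 10.037 = 3115.4 RPM.

3115 RPM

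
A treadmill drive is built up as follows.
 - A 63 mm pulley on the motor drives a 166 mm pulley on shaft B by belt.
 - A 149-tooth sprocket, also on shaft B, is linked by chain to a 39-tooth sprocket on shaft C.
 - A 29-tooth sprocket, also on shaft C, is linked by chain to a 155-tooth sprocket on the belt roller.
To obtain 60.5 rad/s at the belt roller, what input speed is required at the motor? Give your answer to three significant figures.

Overall ratio R = 2.6349 × 0.26174 × 5.3448 = 3.6862.
Required input speed = output speed × R = 60.5 × 3.6862 = 223.02 rad/s.

223 rad/s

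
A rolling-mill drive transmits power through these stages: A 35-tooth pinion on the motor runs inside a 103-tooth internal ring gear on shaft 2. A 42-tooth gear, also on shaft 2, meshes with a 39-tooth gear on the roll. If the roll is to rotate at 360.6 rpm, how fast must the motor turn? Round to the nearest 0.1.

Overall ratio R = 2.9429 × 0.92857 = 2.7327.
Required input speed = output speed × R = 360.6 × 2.7327 = 985.39 rpm.

985.4 rpm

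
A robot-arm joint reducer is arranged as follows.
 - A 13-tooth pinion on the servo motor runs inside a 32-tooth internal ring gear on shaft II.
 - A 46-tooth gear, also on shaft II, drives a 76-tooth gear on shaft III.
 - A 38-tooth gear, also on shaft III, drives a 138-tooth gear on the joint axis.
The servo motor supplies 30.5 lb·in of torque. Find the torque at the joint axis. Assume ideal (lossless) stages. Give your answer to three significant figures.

450 lb·in

After the internal gear (32/13): 30.5 × 2.4615 = 75.077 lb·in
After the gear mesh (76/46): 75.077 × 1.6522 = 124.04 lb·in
After the gear mesh (138/38): 124.04 × 3.6316 = 450.46 lb·in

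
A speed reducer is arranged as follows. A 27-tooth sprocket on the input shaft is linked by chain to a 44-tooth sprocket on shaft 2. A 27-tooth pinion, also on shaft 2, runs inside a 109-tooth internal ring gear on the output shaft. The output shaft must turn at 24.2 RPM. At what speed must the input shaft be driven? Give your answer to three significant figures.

Overall ratio R = 1.6296 × 4.037 = 6.5789.
Required input speed = output speed × R = 24.2 × 6.5789 = 159.21 RPM.

159 RPM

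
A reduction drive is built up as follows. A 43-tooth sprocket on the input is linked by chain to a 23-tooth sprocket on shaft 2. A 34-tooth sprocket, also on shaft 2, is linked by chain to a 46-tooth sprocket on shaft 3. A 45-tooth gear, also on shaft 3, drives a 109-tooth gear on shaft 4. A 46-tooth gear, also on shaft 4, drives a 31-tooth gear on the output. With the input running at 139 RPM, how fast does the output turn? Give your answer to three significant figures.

118 RPM

Chain: ratio = 23/43 = 0.53488, so shaft 2 turns at 139 / 0.53488 = 259.87 RPM.
Chain: ratio = 46/34 = 1.3529, so shaft 3 turns at 259.87 / 1.3529 = 192.08 RPM.
Gear mesh: ratio = 109/45 = 2.4222, so shaft 4 turns at 192.08 / 2.4222 = 79.298 RPM.
Gear mesh: ratio = 31/46 = 0.67391, so the output turns at 79.298 / 0.67391 = 117.67 RPM.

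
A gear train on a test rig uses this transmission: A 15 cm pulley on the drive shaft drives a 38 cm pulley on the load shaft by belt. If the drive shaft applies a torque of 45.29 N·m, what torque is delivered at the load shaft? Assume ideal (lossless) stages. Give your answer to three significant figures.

115 N·m

belt 38/15 = 2.5333 → τ = 45.29·2.5333 = 114.73 N·m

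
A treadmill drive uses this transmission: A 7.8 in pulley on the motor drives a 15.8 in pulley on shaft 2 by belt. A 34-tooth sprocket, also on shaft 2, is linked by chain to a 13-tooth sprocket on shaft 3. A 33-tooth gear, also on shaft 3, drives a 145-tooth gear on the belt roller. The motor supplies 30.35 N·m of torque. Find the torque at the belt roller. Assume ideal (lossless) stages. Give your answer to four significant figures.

Belt: ratio = 15.8/7.8 = 2.0256; torque at shaft 2 = 30.35 × 2.0256 = 61.478 N·m.
Chain: ratio = 13/34 = 0.38235; torque at shaft 3 = 61.478 × 0.38235 = 23.506 N·m.
Gear mesh: ratio = 145/33 = 4.3939; torque at the belt roller = 23.506 × 4.3939 = 103.29 N·m.

103.3 N·m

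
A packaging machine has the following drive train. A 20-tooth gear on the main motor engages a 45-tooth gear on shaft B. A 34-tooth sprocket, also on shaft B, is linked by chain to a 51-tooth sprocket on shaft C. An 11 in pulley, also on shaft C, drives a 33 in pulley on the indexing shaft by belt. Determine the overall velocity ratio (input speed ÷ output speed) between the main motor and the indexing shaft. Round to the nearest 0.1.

Each stage contributes driven/driver: gear mesh 45/20 = 2.25, chain 51/34 = 1.5, belt 33/11 = 3.
Overall: 2.25 × 1.5 × 3 = 10.125.

10.1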